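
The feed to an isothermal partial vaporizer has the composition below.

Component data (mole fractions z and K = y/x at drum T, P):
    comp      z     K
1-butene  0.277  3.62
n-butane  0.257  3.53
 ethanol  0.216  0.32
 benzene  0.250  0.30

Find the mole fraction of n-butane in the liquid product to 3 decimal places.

Newton–Raphson from V/F = 0.48:
  V/F = 0.480: g = 0.1335, g' = -1.207 → V/F = 0.591
  V/F = 0.591: g = 0.0017, g' = -1.192 → V/F = 0.592
Converged at V/F = 0.592.
Compositions from xᵢ = zᵢ/(1+V/F(Kᵢ−1)), yᵢ = Kᵢxᵢ:
  1-butene: x = 0.109, y = 0.393
  n-butane: x = 0.103, y = 0.363
  ethanol: x = 0.362, y = 0.116
  benzene: x = 0.427, y = 0.128

x_n-butane = 0.103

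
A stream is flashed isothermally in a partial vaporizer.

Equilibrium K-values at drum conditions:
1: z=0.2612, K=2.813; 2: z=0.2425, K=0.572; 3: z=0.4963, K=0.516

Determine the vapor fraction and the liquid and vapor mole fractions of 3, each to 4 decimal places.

ψ = 0.1533, x_3 = 0.5361, y_3 = 0.2766

Newton iteration, ψ⁰ = 0.5:
  ψ = 0.5000: g = -0.20056, g' = -0.5105 → ψ = 0.1071
  ψ = 0.1071: g = 0.03443, g' = -0.7802 → ψ = 0.1512
  ψ = 0.1512: g = 0.00149, g' = -0.7149 → ψ = 0.1533
Converged at ψ = 0.1533.
Compositions from xᵢ = zᵢ/(1+ψ(Kᵢ−1)), yᵢ = Kᵢxᵢ:
  1: x = 0.2044, y = 0.5749
  2: x = 0.2595, y = 0.1485
  3: x = 0.5361, y = 0.2766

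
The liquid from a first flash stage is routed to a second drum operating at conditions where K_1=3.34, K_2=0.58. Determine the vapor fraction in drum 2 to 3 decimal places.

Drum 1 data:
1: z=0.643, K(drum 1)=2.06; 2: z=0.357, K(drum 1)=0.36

Drum 1:
Rachford–Rice: g(ψ₁) = Σ zᵢ(Kᵢ−1)/(1+ψ₁(Kᵢ−1)) = 0.
Feasibility: ΣzᵢKᵢ = 1.453, Σzᵢ/Kᵢ = 1.304 — both > 1, two phases present.
Binary case is linear: z₁(K₁−1)(1+ψ₁(K₂−1)) + z₂(K₂−1)(1+ψ₁(K₁−1)) = 0
⇒ ψ₁ = [z₁(K₁−1)+z₂(K₂−1)] / [−(K₁−1)(K₂−1)] = 0.4531/0.6784 = 0.668
Drum-1 compositions:
  1: x = 0.376, y = 0.776
  2: x = 0.624, y = 0.224
Drum-2 feed = drum-1 liquid: z₂ = (0.3765, 0.6235).
Drum 2:
Let ψ₂ = V/F and solve Σ zᵢ(Kᵢ−1)/(1+ψ₂(Kᵢ−1)) = 0.
Check two-phase: ΣzᵢKᵢ = 1.619 > 1 and Σzᵢ/Kᵢ = 1.188 > 1, so g(0) = 0.619 > 0 and g(1) = -0.188 < 0.
Binary case is linear: z₁(K₁−1)(1+ψ₂(K₂−1)) + z₂(K₂−1)(1+ψ₂(K₁−1)) = 0
⇒ ψ₂ = [z₁(K₁−1)+z₂(K₂−1)] / [−(K₁−1)(K₂−1)] = 0.6191/0.9828 = 0.630
  1: x = 0.152, y = 0.508
  2: x = 0.848, y = 0.492

V/F (drum 2) = 0.630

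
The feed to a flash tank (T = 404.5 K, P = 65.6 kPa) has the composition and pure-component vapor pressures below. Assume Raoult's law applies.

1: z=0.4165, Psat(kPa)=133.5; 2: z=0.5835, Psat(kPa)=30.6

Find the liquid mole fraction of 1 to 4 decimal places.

Raoult's law: Kᵢ = Pᵢˢᵃᵗ/P = Pᵢˢᵃᵗ/65.6.
  K_1 = 133.5/65.6 = 2.035061, K_2 = 30.6/65.6 = 0.466463
Material balance + equilibrium reduce to Σ zᵢ(Kᵢ−1)/(1+V/F(Kᵢ−1)) = 0.
g(0) = ΣzᵢKᵢ − 1 = 0.1198 and g(1) = 1 − Σzᵢ/Kᵢ = -0.4556, so a root lies in (0, 1).
Newton iteration, V/F⁰ = 0.5:
  V/F = 0.5000: g = -0.14050, g' = -0.5027 → V/F = 0.2205
  V/F = 0.2205: g = -0.00184, g' = -0.5091 → V/F = 0.2169
Converged at V/F = 0.2169.
Compositions from xᵢ = zᵢ/(1+V/F(Kᵢ−1)), yᵢ = Kᵢxᵢ:
  1: x = 0.3401, y = 0.6922
  2: x = 0.6599, y = 0.3078

x_1 = 0.3401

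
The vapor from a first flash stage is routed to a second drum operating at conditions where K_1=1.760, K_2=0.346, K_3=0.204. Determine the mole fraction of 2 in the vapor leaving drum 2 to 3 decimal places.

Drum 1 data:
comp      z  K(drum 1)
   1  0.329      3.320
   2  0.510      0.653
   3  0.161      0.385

y_2 (drum 2) = 0.149

Drum 1:
Let ψ₁ = V/F and solve Σ zᵢ(Kᵢ−1)/(1+ψ₁(Kᵢ−1)) = 0.
Feasibility: ΣzᵢKᵢ = 1.487, Σzᵢ/Kᵢ = 1.298 — both > 1, two phases present.
Newton–Raphson from ψ₁ = 0.5:
  ψ₁ = 0.500: g = -0.0037, g' = -0.596 → ψ₁ = 0.494
Converged at ψ₁ = 0.494.
Drum-1 compositions:
  1: x = 0.153, y = 0.509
  2: x = 0.615, y = 0.402
  3: x = 0.231, y = 0.089
Drum-2 feed = drum-1 vapor: z₂ = (0.5091, 0.4019, 0.0890).
Drum 2:
Iterate (Newton) starting at ψ₂ = 0.61:
  ψ₂ = 0.610: g = -0.3107, g' = -0.826 → ψ₂ = 0.234
  ψ₂ = 0.234: g = -0.0689, g' = -0.537 → ψ₂ = 0.106
  ψ₂ = 0.106: g = -0.0015, g' = -0.518 → ψ₂ = 0.103
Converged at ψ₂ = 0.103.
  1: x = 0.472, y = 0.831
  2: x = 0.431, y = 0.149
  3: x = 0.097, y = 0.020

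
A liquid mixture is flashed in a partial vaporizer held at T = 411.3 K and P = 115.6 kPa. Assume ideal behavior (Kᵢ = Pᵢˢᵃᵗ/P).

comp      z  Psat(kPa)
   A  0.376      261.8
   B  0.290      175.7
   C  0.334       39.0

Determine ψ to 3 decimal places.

ψ = 0.627

Raoult's law: Kᵢ = Pᵢˢᵃᵗ/P = Pᵢˢᵃᵗ/115.6.
  K_A = 261.8/115.6 = 2.26471, K_B = 175.7/115.6 = 1.51990, K_C = 39.0/115.6 = 0.33737
Rachford–Rice: g(ψ) = Σ zᵢ(Kᵢ−1)/(1+ψ(Kᵢ−1)) = 0.
Check two-phase: ΣzᵢKᵢ = 1.405 > 1 and Σzᵢ/Kᵢ = 1.347 > 1, so g(0) = 0.405 > 0 and g(1) = -0.347 < 0.
Iterate (Newton) starting at ψ = 0.5:
  ψ = 0.500: g = 0.0800, g' = -0.603 → ψ = 0.633
  ψ = 0.633: g = -0.0035, g' = -0.665 → ψ = 0.627
Converged at ψ = 0.627.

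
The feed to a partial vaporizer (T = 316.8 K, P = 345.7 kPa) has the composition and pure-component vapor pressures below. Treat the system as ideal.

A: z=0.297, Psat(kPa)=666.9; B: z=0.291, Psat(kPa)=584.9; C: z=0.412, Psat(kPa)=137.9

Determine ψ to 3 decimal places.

ψ = 0.468

Raoult's law: Kᵢ = Pᵢˢᵃᵗ/P = Pᵢˢᵃᵗ/345.7.
  K_A = 666.9/345.7 = 1.92913, K_B = 584.9/345.7 = 1.69193, K_C = 137.9/345.7 = 0.39890
Iterate (Newton) starting at ψ = 0.62:
  ψ = 0.620: g = -0.0788, g' = -0.550 → ψ = 0.477
  ψ = 0.477: g = -0.0045, g' = -0.494 → ψ = 0.468
Converged at ψ = 0.468.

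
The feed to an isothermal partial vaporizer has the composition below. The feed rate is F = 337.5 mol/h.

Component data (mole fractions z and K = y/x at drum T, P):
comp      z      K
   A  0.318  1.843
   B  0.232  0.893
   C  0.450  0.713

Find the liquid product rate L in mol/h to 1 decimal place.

L = 144.7 mol/h

Let ψ = V/F and solve Σ zᵢ(Kᵢ−1)/(1+ψ(Kᵢ−1)) = 0.
g(0) = ΣzᵢKᵢ − 1 = 0.114 and g(1) = 1 − Σzᵢ/Kᵢ = -0.063, so a root lies in (0, 1).
Newton–Raphson from ψ = 0.38:
  ψ = 0.380: g = 0.0322, g' = -0.179 → ψ = 0.560
  ψ = 0.560: g = 0.0019, g' = -0.160 → ψ = 0.571
Converged at ψ = 0.571.
Then V = ψ·F = 0.5714·337.5 = 192.8 mol/h and L = F − V = 144.7 mol/h.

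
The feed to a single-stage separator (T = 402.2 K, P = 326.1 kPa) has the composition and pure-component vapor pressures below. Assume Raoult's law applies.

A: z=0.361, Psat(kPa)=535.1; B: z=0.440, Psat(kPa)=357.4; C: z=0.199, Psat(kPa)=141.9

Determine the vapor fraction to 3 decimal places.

ψ = 0.752

Raoult's law: Kᵢ = Pᵢˢᵃᵗ/P = Pᵢˢᵃᵗ/326.1.
  K_A = 535.1/326.1 = 1.64091, K_B = 357.4/326.1 = 1.09598, K_C = 141.9/326.1 = 0.43514
Let ψ = V/F and solve Σ zᵢ(Kᵢ−1)/(1+ψ(Kᵢ−1)) = 0.
g(0) = ΣzᵢKᵢ − 1 = 0.161 and g(1) = 1 − Σzᵢ/Kᵢ = -0.079, so a root lies in (0, 1).
Newton–Raphson from ψ = 0.6:
  ψ = 0.600: g = 0.0370, g' = -0.226 → ψ = 0.764
  ψ = 0.764: g = -0.0030, g' = -0.267 → ψ = 0.752
Converged at ψ = 0.752.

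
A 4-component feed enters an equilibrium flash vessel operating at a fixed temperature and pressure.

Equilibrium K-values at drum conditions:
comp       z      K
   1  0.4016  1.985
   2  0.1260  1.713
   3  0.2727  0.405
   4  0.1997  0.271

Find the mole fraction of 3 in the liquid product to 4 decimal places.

x_3 = 0.3301

Newton iteration, β⁰ = 0.49:
  β = 0.4900: g = -0.12213, g' = -0.6616 → β = 0.3054
  β = 0.3054: g = -0.00770, g' = -0.5933 → β = 0.2924
Converged at β = 0.2924.
Compositions from xᵢ = zᵢ/(1+β(Kᵢ−1)), yᵢ = Kᵢxᵢ:
  1: x = 0.3118, y = 0.6189
  2: x = 0.1043, y = 0.1786
  3: x = 0.3301, y = 0.1337
  4: x = 0.2538, y = 0.0688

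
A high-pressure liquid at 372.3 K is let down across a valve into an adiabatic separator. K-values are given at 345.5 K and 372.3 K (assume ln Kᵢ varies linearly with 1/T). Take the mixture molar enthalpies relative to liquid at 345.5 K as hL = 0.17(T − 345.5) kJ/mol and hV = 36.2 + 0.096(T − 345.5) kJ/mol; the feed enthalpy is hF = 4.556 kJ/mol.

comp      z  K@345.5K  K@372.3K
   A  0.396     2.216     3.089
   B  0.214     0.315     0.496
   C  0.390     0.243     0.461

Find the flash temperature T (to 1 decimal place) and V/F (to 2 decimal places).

Adiabatic flash: solve Rachford–Rice at each trial T, then check hF = ψ·hV(T) + (1−ψ)·hL(T).
  T = 345.5 K: K = (2.216, 0.315, 0.243), RR gives ψ = 0.045, H_out = 1.615 kJ/mol
  T = 372.3 K: K = (3.089, 0.496, 0.461), RR gives ψ = 0.463, H_out = 20.385 kJ/mol
  T = 358.9 K: K = (2.633, 0.399, 0.339), RR gives ψ = 0.249, H_out = 11.028 kJ/mol
  T = 352.2 K: K = (2.419, 0.355, 0.288), RR gives ψ = 0.150, H_out = 6.480 kJ/mol
  T = 348.9 K: K = (2.318, 0.335, 0.265), RR gives ψ = 0.099, H_out = 4.144 kJ/mol
  T = 350.5 K: K = (2.367, 0.345, 0.276), RR gives ψ = 0.124, H_out = 5.288 kJ/mol
Linear interpolation between T = 348.9 (H_out = 4.144) and T = 350.5 (H_out = 5.288) on hF = 4.556 gives T ≈ 349.5 K, at which ψ = 0.11.

T = 349.5 K, V/F = 0.11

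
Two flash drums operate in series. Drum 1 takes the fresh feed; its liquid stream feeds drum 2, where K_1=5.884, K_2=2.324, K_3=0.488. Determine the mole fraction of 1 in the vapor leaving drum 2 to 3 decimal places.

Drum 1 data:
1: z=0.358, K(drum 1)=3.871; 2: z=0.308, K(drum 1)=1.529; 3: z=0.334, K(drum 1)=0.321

Drum 1:
Let ψ₁ = V/F and solve Σ zᵢ(Kᵢ−1)/(1+ψ₁(Kᵢ−1)) = 0.
Feasibility: ΣzᵢKᵢ = 1.964, Σzᵢ/Kᵢ = 1.334 — both > 1, two phases present.
Newton iteration, ψ₁⁰ = 0.5:
  ψ₁ = 0.500: g = 0.2075, g' = -0.904 → ψ₁ = 0.729
  ψ₁ = 0.729: g = 0.0004, g' = -0.958 → ψ₁ = 0.730
Converged at ψ₁ = 0.730.
Drum-1 compositions:
  1: x = 0.116, y = 0.448
  2: x = 0.222, y = 0.340
  3: x = 0.662, y = 0.213
Drum-2 feed = drum-1 liquid: z₂ = (0.1157, 0.2222, 0.6621).
Drum 2:
Newton iteration, ψ₂⁰ = 0.59:
  ψ₂ = 0.590: g = -0.1751, g' = -0.662 → ψ₂ = 0.326
  ψ₂ = 0.326: g = 0.0168, g' = -0.851 → ψ₂ = 0.345
  ψ₂ = 0.345: g = 0.0003, g' = -0.822 → ψ₂ = 0.346
Converged at ψ₂ = 0.346.
  1: x = 0.043, y = 0.253
  2: x = 0.152, y = 0.354
  3: x = 0.805, y = 0.393

y_1 (drum 2) = 0.253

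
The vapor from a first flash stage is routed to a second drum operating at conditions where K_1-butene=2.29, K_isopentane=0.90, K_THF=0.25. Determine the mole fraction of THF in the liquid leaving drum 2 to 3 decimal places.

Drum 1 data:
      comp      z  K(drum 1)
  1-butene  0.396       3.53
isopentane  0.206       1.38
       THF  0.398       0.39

Drum 1:
Newton–Raphson from ψ₁ = 0.44:
  ψ₁ = 0.440: g = 0.2093, g' = -0.866 → ψ₁ = 0.682
  ψ₁ = 0.682: g = 0.0143, g' = -0.794 → ψ₁ = 0.700
Converged at ψ₁ = 0.700.
Drum-1 compositions:
  1-butene: x = 0.143, y = 0.505
  isopentane: x = 0.163, y = 0.225
  THF: x = 0.694, y = 0.271
Drum-2 feed = drum-1 vapor: z₂ = (0.5046, 0.2246, 0.2708).
Drum 2:
Material balance + equilibrium reduce to Σ zᵢ(Kᵢ−1)/(1+ψ₂(Kᵢ−1)) = 0.
Feasibility: ΣzᵢKᵢ = 1.425, Σzᵢ/Kᵢ = 1.553 — both > 1, two phases present.
Iterate (Newton) starting at ψ₂ = 0.47:
  ψ₂ = 0.470: g = 0.0681, g' = -0.691 → ψ₂ = 0.568
  ψ₂ = 0.568: g = -0.0023, g' = -0.745 → ψ₂ = 0.565
Converged at ψ₂ = 0.565.
  1-butene: x = 0.292, y = 0.668
  isopentane: x = 0.238, y = 0.214
  THF: x = 0.470, y = 0.118

x_THF (drum 2) = 0.470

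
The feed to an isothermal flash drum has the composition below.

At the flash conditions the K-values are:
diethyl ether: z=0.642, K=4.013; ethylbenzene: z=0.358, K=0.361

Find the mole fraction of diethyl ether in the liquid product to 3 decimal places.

Rachford–Rice: g(ψ) = Σ zᵢ(Kᵢ−1)/(1+ψ(Kᵢ−1)) = 0.
Check two-phase: ΣzᵢKᵢ = 2.706 > 1 and Σzᵢ/Kᵢ = 1.152 > 1, so g(0) = 1.706 > 0 and g(1) = -0.152 < 0.
Binary case is linear: z₁(K₁−1)(1+ψ(K₂−1)) + z₂(K₂−1)(1+ψ(K₁−1)) = 0
⇒ ψ = [z₁(K₁−1)+z₂(K₂−1)] / [−(K₁−1)(K₂−1)] = 1.7056/1.9253 = 0.886
Compositions from xᵢ = zᵢ/(1+ψ(Kᵢ−1)), yᵢ = Kᵢxᵢ:
  diethyl ether: x = 0.175, y = 0.702
  ethylbenzene: x = 0.825, y = 0.298

x_diethyl ether = 0.175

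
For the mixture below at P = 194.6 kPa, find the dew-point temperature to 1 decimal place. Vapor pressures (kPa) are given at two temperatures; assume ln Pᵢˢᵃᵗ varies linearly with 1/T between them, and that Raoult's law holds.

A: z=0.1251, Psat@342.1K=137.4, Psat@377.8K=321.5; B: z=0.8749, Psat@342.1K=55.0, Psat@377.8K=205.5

Dew-point temperature: Σzᵢ·P/Pᵢˢᵃᵗ(T) = 1. Interpolate ln Pᵢˢᵃᵗ = aᵢ + bᵢ/T.
  T = 342.1 K: ΣzᵢP/Pᵢˢᵃᵗ = 3.2727
  T = 377.8 K: ΣzᵢP/Pᵢˢᵃᵗ = 0.9042
  T = 360.0 K: ΣzᵢP/Pᵢˢᵃᵗ = 1.6604
  T = 368.9 K: ΣzᵢP/Pᵢˢᵃᵗ = 1.2158
  T = 373.4 K: ΣzᵢP/Pᵢˢᵃᵗ = 1.0448
  T = 375.6 K: ΣzᵢP/Pᵢˢᵃᵗ = 0.9715
Interpolating between 373.4 K and 375.6 K gives T ≈ 374.7 K.

T = 374.7 K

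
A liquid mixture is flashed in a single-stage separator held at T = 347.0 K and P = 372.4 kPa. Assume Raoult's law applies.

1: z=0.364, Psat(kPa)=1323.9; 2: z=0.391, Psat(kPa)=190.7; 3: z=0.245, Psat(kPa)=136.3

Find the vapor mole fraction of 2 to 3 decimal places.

y_2 = 0.251

Raoult's law: Kᵢ = Pᵢˢᵃᵗ/P = Pᵢˢᵃᵗ/372.4.
  K_1 = 1323.9/372.4 = 3.55505, K_2 = 190.7/372.4 = 0.51208, K_3 = 136.3/372.4 = 0.36600
Material balance + equilibrium reduce to Σ zᵢ(Kᵢ−1)/(1+ψ(Kᵢ−1)) = 0.
Feasibility: ΣzᵢKᵢ = 1.584, Σzᵢ/Kᵢ = 1.535 — both > 1, two phases present.
Newton–Raphson from ψ = 0.51:
  ψ = 0.510: g = -0.0797, g' = -0.828 → ψ = 0.414
  ψ = 0.414: g = 0.0025, g' = -0.889 → ψ = 0.417
Converged at ψ = 0.417.
Compositions from xᵢ = zᵢ/(1+ψ(Kᵢ−1)), yᵢ = Kᵢxᵢ:
  1: x = 0.176, y = 0.627
  2: x = 0.491, y = 0.251
  3: x = 0.333, y = 0.122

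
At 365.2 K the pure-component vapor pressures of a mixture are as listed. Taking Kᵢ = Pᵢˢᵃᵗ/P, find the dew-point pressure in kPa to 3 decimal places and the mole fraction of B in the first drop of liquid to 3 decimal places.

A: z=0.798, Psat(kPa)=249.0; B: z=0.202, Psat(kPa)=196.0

At the dew point ψ → 1, so Σzᵢ/Kᵢ = 1 with Kᵢ = Pᵢˢᵃᵗ/P ⇒ 1/P = Σzᵢ/Pᵢˢᵃᵗ.
1/P = 0.798/249.0 + 0.202/196.0 = 0.004235 ⇒ P = 236.103 kPa
xᵢ = zᵢP/Pᵢˢᵃᵗ ⇒ x_B = 0.202·236.103/196.0 = 0.243

Pdew = 236.103 kPa, x_B = 0.243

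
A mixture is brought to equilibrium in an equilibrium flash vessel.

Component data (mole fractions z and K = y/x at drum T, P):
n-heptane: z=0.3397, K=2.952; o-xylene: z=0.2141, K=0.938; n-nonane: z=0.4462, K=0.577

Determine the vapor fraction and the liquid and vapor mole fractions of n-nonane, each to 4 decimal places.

ψ = 0.6954, x_n-nonane = 0.6322, y_n-nonane = 0.3648

Let ψ = V/F and solve Σ zᵢ(Kᵢ−1)/(1+ψ(Kᵢ−1)) = 0.
Check two-phase: ΣzᵢKᵢ = 1.4611 > 1 and Σzᵢ/Kᵢ = 1.1166 > 1, so g(0) = 0.4611 > 0 and g(1) = -0.1166 < 0.
Iterate (Newton) starting at ψ = 0.5:
  ψ = 0.5000: g = 0.08251, g' = -0.4608 → ψ = 0.6791
  ψ = 0.6791: g = 0.00648, g' = -0.3974 → ψ = 0.6954
Converged at ψ = 0.6954.
Compositions from xᵢ = zᵢ/(1+ψ(Kᵢ−1)), yᵢ = Kᵢxᵢ:
  n-heptane: x = 0.1441, y = 0.4254
  o-xylene: x = 0.2237, y = 0.2099
  n-nonane: x = 0.6322, y = 0.3648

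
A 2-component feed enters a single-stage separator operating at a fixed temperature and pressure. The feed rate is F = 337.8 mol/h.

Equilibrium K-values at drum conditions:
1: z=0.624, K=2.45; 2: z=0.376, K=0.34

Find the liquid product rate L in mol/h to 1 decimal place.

Rachford–Rice: g(V/F) = Σ zᵢ(Kᵢ−1)/(1+V/F(Kᵢ−1)) = 0.
Feasibility: ΣzᵢKᵢ = 1.657, Σzᵢ/Kᵢ = 1.361 — both > 1, two phases present.
Newton iteration, V/F⁰ = 0.56:
  V/F = 0.560: g = 0.1057, g' = -0.812 → V/F = 0.690
  V/F = 0.690: g = -0.0036, g' = -0.880 → V/F = 0.686
Converged at V/F = 0.686.
Then V = V/F·F = 0.6861·337.8 = 231.8 mol/h and L = F − V = 106.0 mol/h.

L = 106.0 mol/h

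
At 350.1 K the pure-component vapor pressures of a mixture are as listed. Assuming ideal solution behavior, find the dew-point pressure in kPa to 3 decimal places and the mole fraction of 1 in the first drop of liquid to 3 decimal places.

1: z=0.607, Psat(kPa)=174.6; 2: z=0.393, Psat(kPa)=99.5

At the dew point ψ → 1, so Σzᵢ/Kᵢ = 1 with Kᵢ = Pᵢˢᵃᵗ/P ⇒ 1/P = Σzᵢ/Pᵢˢᵃᵗ.
1/P = 0.607/174.6 + 0.393/99.5 = 0.007426 ⇒ P = 134.657 kPa
xᵢ = zᵢP/Pᵢˢᵃᵗ ⇒ x_1 = 0.607·134.657/174.6 = 0.468

Pdew = 134.657 kPa, x_1 = 0.468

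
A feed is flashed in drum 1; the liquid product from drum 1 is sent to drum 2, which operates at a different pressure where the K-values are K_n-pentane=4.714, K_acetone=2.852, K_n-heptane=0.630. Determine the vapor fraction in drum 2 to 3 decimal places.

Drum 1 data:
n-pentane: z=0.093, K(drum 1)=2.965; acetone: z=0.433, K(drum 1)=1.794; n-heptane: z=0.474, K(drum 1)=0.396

Drum 1:
Newton iteration, ψ₁⁰ = 0.5:
  ψ₁ = 0.500: g = -0.0719, g' = -0.586 → ψ₁ = 0.377
  ψ₁ = 0.377: g = -0.0013, g' = -0.570 → ψ₁ = 0.375
Converged at ψ₁ = 0.375.
Drum-1 compositions:
  n-pentane: x = 0.054, y = 0.159
  acetone: x = 0.334, y = 0.599
  n-heptane: x = 0.613, y = 0.243
Drum-2 feed = drum-1 liquid: z₂ = (0.0535, 0.3337, 0.6128).
Drum 2:
Rachford–Rice: g(ψ₂) = Σ zᵢ(Kᵢ−1)/(1+ψ₂(Kᵢ−1)) = 0.
Feasibility: ΣzᵢKᵢ = 1.590, Σzᵢ/Kᵢ = 1.101 — both > 1, two phases present.
Iterate (Newton) starting at ψ₂ = 0.31:
  ψ₂ = 0.310: g = 0.2289, g' = -0.728 → ψ₂ = 0.624
  ψ₂ = 0.624: g = 0.0517, g' = -0.455 → ψ₂ = 0.738
  ψ₂ = 0.738: g = 0.0024, g' = -0.416 → ψ₂ = 0.744
Converged at ψ₂ = 0.744.
  n-pentane: x = 0.014, y = 0.067
  acetone: x = 0.140, y = 0.400
  n-heptane: x = 0.845, y = 0.533

V/F (drum 2) = 0.744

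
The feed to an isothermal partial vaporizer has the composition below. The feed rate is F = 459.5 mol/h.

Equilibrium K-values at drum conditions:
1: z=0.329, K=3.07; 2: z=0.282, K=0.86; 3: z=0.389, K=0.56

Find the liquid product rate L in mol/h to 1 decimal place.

Iterate (Newton) starting at ψ = 0.67:
  ψ = 0.670: g = -0.0010, g' = -0.406 → ψ = 0.668
Converged at ψ = 0.668.
Then V = ψ·F = 0.6676·459.5 = 306.8 mol/h and L = F − V = 152.7 mol/h.

L = 152.7 mol/h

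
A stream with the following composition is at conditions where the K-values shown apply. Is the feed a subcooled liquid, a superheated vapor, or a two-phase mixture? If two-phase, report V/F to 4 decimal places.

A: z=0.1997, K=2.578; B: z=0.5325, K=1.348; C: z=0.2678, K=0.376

ΣzᵢKᵢ = 1.3333; Σzᵢ/Kᵢ = 1.1847.
Both exceed 1, so a two-phase solution exists.
Newton–Raphson from ψ = 0.69:
  ψ = 0.6900: g = 0.00683, g' = -0.4775 → ψ = 0.7043
  ψ = 0.7043: g = -0.00005, g' = -0.4850 → ψ = 0.7042
Converged at ψ = 0.7042.

two-phase, V/F = 0.7042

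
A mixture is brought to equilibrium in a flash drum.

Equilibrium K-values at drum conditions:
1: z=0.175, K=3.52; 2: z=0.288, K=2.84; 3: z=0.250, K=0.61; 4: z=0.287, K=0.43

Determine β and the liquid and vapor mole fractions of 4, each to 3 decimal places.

β = 0.677, x_4 = 0.467, y_4 = 0.201

Rachford–Rice: g(β) = Σ zᵢ(Kᵢ−1)/(1+β(Kᵢ−1)) = 0.
Check two-phase: ΣzᵢKᵢ = 1.710 > 1 and Σzᵢ/Kᵢ = 1.228 > 1, so g(0) = 0.710 > 0 and g(1) = -0.228 < 0.
Iterate (Newton) starting at β = 0.5:
  β = 0.500: g = 0.1212, g' = -0.723 → β = 0.668
  β = 0.668: g = 0.0063, g' = -0.663 → β = 0.677
Converged at β = 0.677.
Compositions from xᵢ = zᵢ/(1+β(Kᵢ−1)), yᵢ = Kᵢxᵢ:
  1: x = 0.065, y = 0.228
  2: x = 0.128, y = 0.364
  3: x = 0.340, y = 0.207
  4: x = 0.467, y = 0.201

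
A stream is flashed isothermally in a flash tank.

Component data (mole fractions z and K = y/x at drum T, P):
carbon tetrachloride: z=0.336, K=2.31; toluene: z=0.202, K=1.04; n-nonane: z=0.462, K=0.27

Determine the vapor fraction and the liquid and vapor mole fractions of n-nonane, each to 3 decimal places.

Newton iteration, ψ⁰ = 0.58:
  ψ = 0.580: g = -0.3269, g' = -0.927 → ψ = 0.227
  ψ = 0.227: g = -0.0572, g' = -0.697 → ψ = 0.145
  ψ = 0.145: g = 0.0006, g' = -0.715 → ψ = 0.146
Converged at ψ = 0.146.
Compositions from xᵢ = zᵢ/(1+ψ(Kᵢ−1)), yᵢ = Kᵢxᵢ:
  carbon tetrachloride: x = 0.282, y = 0.652
  toluene: x = 0.201, y = 0.209
  n-nonane: x = 0.517, y = 0.140

ψ = 0.146, x_n-nonane = 0.517, y_n-nonane = 0.140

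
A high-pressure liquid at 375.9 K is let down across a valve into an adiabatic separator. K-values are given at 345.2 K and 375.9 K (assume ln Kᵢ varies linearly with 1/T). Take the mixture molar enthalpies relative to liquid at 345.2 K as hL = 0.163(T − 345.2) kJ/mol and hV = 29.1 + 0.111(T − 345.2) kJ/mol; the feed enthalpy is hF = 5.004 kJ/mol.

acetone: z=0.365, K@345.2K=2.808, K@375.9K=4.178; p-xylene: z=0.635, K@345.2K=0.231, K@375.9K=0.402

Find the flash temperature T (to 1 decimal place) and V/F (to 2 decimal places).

Adiabatic flash: solve Rachford–Rice at each trial T, then check hF = ψ·hV(T) + (1−ψ)·hL(T).
  T = 345.2 K: K = (2.808, 0.231), RR gives ψ = 0.123, H_out = 3.592 kJ/mol
  T = 375.9 K: K = (4.178, 0.402), RR gives ψ = 0.411, H_out = 16.296 kJ/mol
  T = 360.5 K: K = (3.452, 0.308), RR gives ψ = 0.269, H_out = 10.095 kJ/mol
  T = 352.9 K: K = (3.122, 0.268), RR gives ψ = 0.199, H_out = 6.977 kJ/mol
  T = 349.0 K: K = (2.961, 0.249), RR gives ψ = 0.162, H_out = 5.301 kJ/mol
  T = 347.1 K: K = (2.884, 0.240), RR gives ψ = 0.143, H_out = 4.457 kJ/mol
Linear interpolation between T = 347.1 (H_out = 4.457) and T = 349.0 (H_out = 5.301) on hF = 5.004 gives T ≈ 348.3 K, at which ψ = 0.16.

T = 348.3 K, V/F = 0.16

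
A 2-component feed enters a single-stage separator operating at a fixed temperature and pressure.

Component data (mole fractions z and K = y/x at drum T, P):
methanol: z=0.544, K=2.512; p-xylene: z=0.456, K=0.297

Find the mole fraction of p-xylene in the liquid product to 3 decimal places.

x_p-xylene = 0.683

Rachford–Rice: g(V/F) = Σ zᵢ(Kᵢ−1)/(1+V/F(Kᵢ−1)) = 0.
g(0) = ΣzᵢKᵢ − 1 = 0.502 and g(1) = 1 − Σzᵢ/Kᵢ = -0.752, so a root lies in (0, 1).
Newton–Raphson from V/F = 0.68:
  V/F = 0.680: g = -0.2086, g' = -1.130 → V/F = 0.495
  V/F = 0.495: g = -0.0215, g' = -0.937 → V/F = 0.472
Converged at V/F = 0.472.
Compositions from xᵢ = zᵢ/(1+V/F(Kᵢ−1)), yᵢ = Kᵢxᵢ:
  methanol: x = 0.317, y = 0.797
  p-xylene: x = 0.683, y = 0.203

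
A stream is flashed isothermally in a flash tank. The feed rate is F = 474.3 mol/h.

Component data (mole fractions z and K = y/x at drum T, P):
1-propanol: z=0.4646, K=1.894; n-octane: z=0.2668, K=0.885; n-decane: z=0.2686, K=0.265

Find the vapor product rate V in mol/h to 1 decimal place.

V = 184.1 mol/h

Material balance + equilibrium reduce to Σ zᵢ(Kᵢ−1)/(1+ψ(Kᵢ−1)) = 0.
Feasibility: ΣzᵢKᵢ = 1.1872, Σzᵢ/Kᵢ = 1.5604 — both > 1, two phases present.
Iterate (Newton) starting at ψ = 0.35:
  ψ = 0.3500: g = 0.01860, g' = -0.4823 → ψ = 0.3886
  ψ = 0.3886: g = -0.00019, g' = -0.4927 → ψ = 0.3882
Converged at ψ = 0.3882.
Then V = ψ·F = 0.3882·474.3 = 184.1 mol/h and L = F − V = 290.2 mol/h.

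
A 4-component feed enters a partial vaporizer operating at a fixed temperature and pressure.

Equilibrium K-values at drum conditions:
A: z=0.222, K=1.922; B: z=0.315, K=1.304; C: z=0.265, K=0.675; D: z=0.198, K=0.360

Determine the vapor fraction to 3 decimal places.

ψ = 0.286

Material balance + equilibrium reduce to Σ zᵢ(Kᵢ−1)/(1+ψ(Kᵢ−1)) = 0.
Check two-phase: ΣzᵢKᵢ = 1.088 > 1 and Σzᵢ/Kᵢ = 1.300 > 1, so g(0) = 0.088 > 0 and g(1) = -0.300 < 0.
Newton iteration, ψ⁰ = 0.5:
  ψ = 0.500: g = -0.0660, g' = -0.326 → ψ = 0.297
  ψ = 0.297: g = -0.0034, g' = -0.299 → ψ = 0.286
Converged at ψ = 0.286.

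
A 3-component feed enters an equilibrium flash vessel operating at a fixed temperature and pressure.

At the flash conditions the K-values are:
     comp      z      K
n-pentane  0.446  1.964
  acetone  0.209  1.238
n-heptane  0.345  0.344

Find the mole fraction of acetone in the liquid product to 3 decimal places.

Iterate (Newton) starting at ψ = 0.51:
  ψ = 0.510: g = -0.0075, g' = -0.531 → ψ = 0.496
Converged at ψ = 0.496.
Compositions from xᵢ = zᵢ/(1+ψ(Kᵢ−1)), yᵢ = Kᵢxᵢ:
  n-pentane: x = 0.302, y = 0.593
  acetone: x = 0.187, y = 0.231
  n-heptane: x = 0.511, y = 0.176

x_acetone = 0.187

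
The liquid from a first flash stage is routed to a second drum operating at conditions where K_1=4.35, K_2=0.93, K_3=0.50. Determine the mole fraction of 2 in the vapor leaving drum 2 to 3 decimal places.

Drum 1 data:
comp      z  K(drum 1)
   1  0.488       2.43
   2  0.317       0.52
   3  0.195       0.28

y_2 (drum 2) = 0.405

Drum 1:
Let ψ₁ = V/F and solve Σ zᵢ(Kᵢ−1)/(1+ψ₁(Kᵢ−1)) = 0.
Feasibility: ΣzᵢKᵢ = 1.405, Σzᵢ/Kᵢ = 1.507 — both > 1, two phases present.
Iterate (Newton) starting at ψ₁ = 0.5:
  ψ₁ = 0.500: g = -0.0127, g' = -0.713 → ψ₁ = 0.482
Converged at ψ₁ = 0.482.
Drum-1 compositions:
  1: x = 0.289, y = 0.702
  2: x = 0.412, y = 0.214
  3: x = 0.299, y = 0.084
Drum-2 feed = drum-1 liquid: z₂ = (0.2888, 0.4125, 0.2987).
Drum 2:
Let ψ₂ = V/F and solve Σ zᵢ(Kᵢ−1)/(1+ψ₂(Kᵢ−1)) = 0.
g(0) = ΣzᵢKᵢ − 1 = 0.789 and g(1) = 1 − Σzᵢ/Kᵢ = -0.107, so a root lies in (0, 1).
Newton–Raphson from ψ₂ = 0.5:
  ψ₂ = 0.500: g = 0.1327, g' = -0.588 → ψ₂ = 0.726
  ψ₂ = 0.726: g = 0.0172, g' = -0.462 → ψ₂ = 0.763
Converged at ψ₂ = 0.763.
  1: x = 0.081, y = 0.353
  2: x = 0.436, y = 0.405
  3: x = 0.483, y = 0.242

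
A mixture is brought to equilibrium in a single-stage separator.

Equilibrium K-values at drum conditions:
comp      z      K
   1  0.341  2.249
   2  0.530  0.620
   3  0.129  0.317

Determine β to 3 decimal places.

Material balance + equilibrium reduce to Σ zᵢ(Kᵢ−1)/(1+β(Kᵢ−1)) = 0.
g(0) = ΣzᵢKᵢ − 1 = 0.136 and g(1) = 1 − Σzᵢ/Kᵢ = -0.413, so a root lies in (0, 1).
Iterate (Newton) starting at β = 0.5:
  β = 0.500: g = -0.1203, g' = -0.457 → β = 0.237
  β = 0.237: g = 0.0023, g' = -0.495 → β = 0.241
Converged at β = 0.241.

β = 0.241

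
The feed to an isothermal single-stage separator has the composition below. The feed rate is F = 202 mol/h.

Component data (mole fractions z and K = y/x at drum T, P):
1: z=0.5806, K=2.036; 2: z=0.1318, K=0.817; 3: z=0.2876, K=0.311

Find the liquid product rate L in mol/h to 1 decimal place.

L = 78.9 mol/h

Rachford–Rice: g(ψ) = Σ zᵢ(Kᵢ−1)/(1+ψ(Kᵢ−1)) = 0.
g(0) = ΣzᵢKᵢ − 1 = 0.3792 and g(1) = 1 − Σzᵢ/Kᵢ = -0.3712, so a root lies in (0, 1).
Iterate (Newton) starting at ψ = 0.7:
  ψ = 0.7000: g = -0.06177, g' = -0.7246 → ψ = 0.6148
  ψ = 0.6148: g = -0.00347, g' = -0.6491 → ψ = 0.6094
Converged at ψ = 0.6094.
Then V = ψ·F = 0.6094·202 = 123.1 mol/h and L = F − V = 78.9 mol/h.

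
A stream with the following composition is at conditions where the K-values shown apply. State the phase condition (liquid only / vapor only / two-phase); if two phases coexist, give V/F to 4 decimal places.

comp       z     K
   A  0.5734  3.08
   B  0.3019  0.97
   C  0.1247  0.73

vapor only

ΣzᵢKᵢ = 2.1499; Σzᵢ/Kᵢ = 0.6682.
Since Σzᵢ/Kᵢ < 1 the mixture is above its dew point — single vapor phase.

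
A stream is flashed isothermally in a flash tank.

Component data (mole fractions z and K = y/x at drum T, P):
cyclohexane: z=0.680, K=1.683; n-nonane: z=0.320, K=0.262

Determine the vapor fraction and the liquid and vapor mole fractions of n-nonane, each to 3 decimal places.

ψ = 0.453, x_n-nonane = 0.481, y_n-nonane = 0.126

Material balance + equilibrium reduce to Σ zᵢ(Kᵢ−1)/(1+ψ(Kᵢ−1)) = 0.
Feasibility: ΣzᵢKᵢ = 1.228, Σzᵢ/Kᵢ = 1.625 — both > 1, two phases present.
Binary case is linear: z₁(K₁−1)(1+ψ(K₂−1)) + z₂(K₂−1)(1+ψ(K₁−1)) = 0
⇒ ψ = [z₁(K₁−1)+z₂(K₂−1)] / [−(K₁−1)(K₂−1)] = 0.2283/0.5041 = 0.453
Compositions from xᵢ = zᵢ/(1+ψ(Kᵢ−1)), yᵢ = Kᵢxᵢ:
  cyclohexane: x = 0.519, y = 0.874
  n-nonane: x = 0.481, y = 0.126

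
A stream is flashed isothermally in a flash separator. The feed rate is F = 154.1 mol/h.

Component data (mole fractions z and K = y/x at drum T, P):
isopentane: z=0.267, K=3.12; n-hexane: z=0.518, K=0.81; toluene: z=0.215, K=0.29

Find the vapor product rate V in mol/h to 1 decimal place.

V = 58.1 mol/h

Newton iteration, ψ⁰ = 0.5:
  ψ = 0.500: g = -0.0706, g' = -0.566 → ψ = 0.375
  ψ = 0.375: g = 0.0012, g' = -0.595 → ψ = 0.377
Converged at ψ = 0.377.
Then V = ψ·F = 0.3772·154.1 = 58.1 mol/h and L = F − V = 96.0 mol/h.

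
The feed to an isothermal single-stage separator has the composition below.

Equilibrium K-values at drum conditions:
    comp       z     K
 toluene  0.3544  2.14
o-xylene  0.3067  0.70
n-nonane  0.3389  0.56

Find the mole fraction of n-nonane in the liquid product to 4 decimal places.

Rachford–Rice: g(V/F) = Σ zᵢ(Kᵢ−1)/(1+V/F(Kᵢ−1)) = 0.
g(0) = ΣzᵢKᵢ − 1 = 0.1629 and g(1) = 1 − Σzᵢ/Kᵢ = -0.2089, so a root lies in (0, 1).
Newton iteration, V/F⁰ = 0.5:
  V/F = 0.5000: g = -0.04209, g' = -0.3329 → V/F = 0.3736
  V/F = 0.3736: g = 0.00127, g' = -0.3555 → V/F = 0.3772
Converged at V/F = 0.3772.
Compositions from xᵢ = zᵢ/(1+V/F(Kᵢ−1)), yᵢ = Kᵢxᵢ:
  toluene: x = 0.2478, y = 0.5304
  o-xylene: x = 0.3458, y = 0.2421
  n-nonane: x = 0.4063, y = 0.2275

x_n-nonane = 0.4063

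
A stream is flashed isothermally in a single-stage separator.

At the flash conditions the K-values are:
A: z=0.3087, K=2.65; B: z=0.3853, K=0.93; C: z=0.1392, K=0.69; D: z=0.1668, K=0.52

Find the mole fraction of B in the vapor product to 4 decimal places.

Newton iteration, β⁰ = 0.5:
  β = 0.5000: g = 0.09473, g' = -0.3396 → β = 0.7789
  β = 0.7789: g = 0.00960, g' = -0.2843 → β = 0.8127
  β = 0.8127: g = 0.00003, g' = -0.2827 → β = 0.8128
Converged at β = 0.8128.
Compositions from xᵢ = zᵢ/(1+β(Kᵢ−1)), yᵢ = Kᵢxᵢ:
  A: x = 0.1319, y = 0.3494
  B: x = 0.4085, y = 0.3799
  C: x = 0.1861, y = 0.1284
  D: x = 0.2735, y = 0.1422

y_B = 0.3799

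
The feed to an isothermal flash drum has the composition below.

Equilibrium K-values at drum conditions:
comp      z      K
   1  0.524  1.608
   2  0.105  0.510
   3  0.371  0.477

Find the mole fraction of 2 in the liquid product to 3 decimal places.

Material balance + equilibrium reduce to Σ zᵢ(Kᵢ−1)/(1+β(Kᵢ−1)) = 0.
Feasibility: ΣzᵢKᵢ = 1.073, Σzᵢ/Kᵢ = 1.310 — both > 1, two phases present.
Newton–Raphson from β = 0.53:
  β = 0.530: g = -0.0970, g' = -0.351 → β = 0.254
  β = 0.254: g = -0.0065, g' = -0.313 → β = 0.233
Converged at β = 0.233.
Compositions from xᵢ = zᵢ/(1+β(Kᵢ−1)), yᵢ = Kᵢxᵢ:
  1: x = 0.459, y = 0.738
  2: x = 0.119, y = 0.060
  3: x = 0.422, y = 0.202

x_2 = 0.119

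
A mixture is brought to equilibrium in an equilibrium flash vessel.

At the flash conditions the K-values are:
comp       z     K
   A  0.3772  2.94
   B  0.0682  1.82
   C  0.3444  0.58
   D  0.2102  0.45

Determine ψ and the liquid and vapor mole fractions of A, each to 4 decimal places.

ψ = 0.6170, x_A = 0.1717, y_A = 0.5048

Let ψ = V/F and solve Σ zᵢ(Kᵢ−1)/(1+ψ(Kᵢ−1)) = 0.
g(0) = ΣzᵢKᵢ − 1 = 0.5274 and g(1) = 1 − Σzᵢ/Kᵢ = -0.2267, so a root lies in (0, 1).
Newton iteration, ψ⁰ = 0.56:
  ψ = 0.5600: g = 0.03286, g' = -0.5843 → ψ = 0.6162
  ψ = 0.6162: g = 0.00041, g' = -0.5708 → ψ = 0.6170
Converged at ψ = 0.6170.
Compositions from xᵢ = zᵢ/(1+ψ(Kᵢ−1)), yᵢ = Kᵢxᵢ:
  A: x = 0.1717, y = 0.5048
  B: x = 0.0453, y = 0.0824
  C: x = 0.4649, y = 0.2696
  D: x = 0.3182, y = 0.1432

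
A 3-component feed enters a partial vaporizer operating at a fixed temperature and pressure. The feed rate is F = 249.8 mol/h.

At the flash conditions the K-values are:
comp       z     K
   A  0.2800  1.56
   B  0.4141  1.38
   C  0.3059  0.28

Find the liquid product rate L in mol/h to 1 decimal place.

L = 178.5 mol/h

Material balance + equilibrium reduce to Σ zᵢ(Kᵢ−1)/(1+β(Kᵢ−1)) = 0.
Check two-phase: ΣzᵢKᵢ = 1.0939 > 1 and Σzᵢ/Kᵢ = 1.5721 > 1, so g(0) = 0.0939 > 0 and g(1) = -0.5721 < 0.
Newton–Raphson from β = 0.56:
  β = 0.5600: g = -0.11993, g' = -0.5368 → β = 0.3366
  β = 0.3366: g = -0.01924, g' = -0.3854 → β = 0.2866
  β = 0.2866: g = -0.00051, g' = -0.3656 → β = 0.2852
Converged at β = 0.2852.
Then V = β·F = 0.2852·249.8 = 71.3 mol/h and L = F − V = 178.5 mol/h.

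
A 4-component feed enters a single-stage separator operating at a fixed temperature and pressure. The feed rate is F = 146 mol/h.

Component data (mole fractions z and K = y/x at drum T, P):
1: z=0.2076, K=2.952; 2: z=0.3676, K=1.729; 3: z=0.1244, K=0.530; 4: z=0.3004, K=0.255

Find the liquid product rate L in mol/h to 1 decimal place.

Rachford–Rice: g(V/F) = Σ zᵢ(Kᵢ−1)/(1+V/F(Kᵢ−1)) = 0.
Check two-phase: ΣzᵢKᵢ = 1.3909 > 1 and Σzᵢ/Kᵢ = 1.6957 > 1, so g(0) = 0.3909 > 0 and g(1) = -0.6957 < 0.
Iterate (Newton) starting at V/F = 0.68:
  V/F = 0.6800: g = -0.18623, g' = -0.9776 → V/F = 0.4895
  V/F = 0.4895: g = -0.02347, g' = -0.7724 → V/F = 0.4591
  V/F = 0.4591: g = -0.00021, g' = -0.7595 → V/F = 0.4588
Converged at V/F = 0.4588.
Then V = V/F·F = 0.4588·146 = 67.0 mol/h and L = F − V = 79.0 mol/h.

L = 79.0 mol/h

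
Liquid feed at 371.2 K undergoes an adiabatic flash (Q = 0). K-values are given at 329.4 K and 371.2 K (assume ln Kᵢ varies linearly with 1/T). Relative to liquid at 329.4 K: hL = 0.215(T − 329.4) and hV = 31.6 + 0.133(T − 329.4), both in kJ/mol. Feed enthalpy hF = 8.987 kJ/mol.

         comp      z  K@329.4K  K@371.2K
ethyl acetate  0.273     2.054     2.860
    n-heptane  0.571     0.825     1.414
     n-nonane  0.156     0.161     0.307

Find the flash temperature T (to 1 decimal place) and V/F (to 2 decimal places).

T = 333.5 K, V/F = 0.26

Adiabatic flash: solve Rachford–Rice at each trial T, then check hF = ψ·hV(T) + (1−ψ)·hL(T).
  T = 329.4 K: K = (2.054, 0.825, 0.161), RR gives ψ = 0.140, H_out = 4.424 kJ/mol
  T = 371.2 K: K = (2.860, 1.414, 0.307), RR gives ψ = 0.992, H_out = 36.939 kJ/mol
  T = 350.3 K: K = (2.448, 1.098, 0.227), RR gives ψ = 0.675, H_out = 24.654 kJ/mol
  T = 339.9 K: K = (2.249, 0.956, 0.192), RR gives ψ = 0.438, H_out = 15.724 kJ/mol
  T = 334.6 K: K = (2.150, 0.889, 0.176), RR gives ψ = 0.292, H_out = 10.226 kJ/mol
  T = 332.0 K: K = (2.102, 0.856, 0.168), RR gives ψ = 0.217, H_out = 7.361 kJ/mol
  T = 333.3 K: K = (2.126, 0.873, 0.172), RR gives ψ = 0.255, H_out = 8.804 kJ/mol
Linear interpolation between T = 333.3 (H_out = 8.804) and T = 334.6 (H_out = 10.226) on hF = 8.987 gives T ≈ 333.5 K, at which ψ = 0.26.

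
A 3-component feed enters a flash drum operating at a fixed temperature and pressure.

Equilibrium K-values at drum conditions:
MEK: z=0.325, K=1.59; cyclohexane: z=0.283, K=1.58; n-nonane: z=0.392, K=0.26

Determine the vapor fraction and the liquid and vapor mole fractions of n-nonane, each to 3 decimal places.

Let ψ = V/F and solve Σ zᵢ(Kᵢ−1)/(1+ψ(Kᵢ−1)) = 0.
Feasibility: ΣzᵢKᵢ = 1.066, Σzᵢ/Kᵢ = 1.891 — both > 1, two phases present.
Newton–Raphson from ψ = 0.39:
  ψ = 0.390: g = -0.1180, g' = -0.562 → ψ = 0.180
  ψ = 0.180: g = -0.0127, g' = -0.456 → ψ = 0.152
Converged at ψ = 0.152.
Compositions from xᵢ = zᵢ/(1+ψ(Kᵢ−1)), yᵢ = Kᵢxᵢ:
  MEK: x = 0.298, y = 0.474
  cyclohexane: x = 0.260, y = 0.411
  n-nonane: x = 0.442, y = 0.115

ψ = 0.152, x_n-nonane = 0.442, y_n-nonane = 0.115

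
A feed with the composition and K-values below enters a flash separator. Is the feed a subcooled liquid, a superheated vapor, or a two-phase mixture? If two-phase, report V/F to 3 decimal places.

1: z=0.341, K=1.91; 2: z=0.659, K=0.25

ΣzᵢKᵢ = 0.816; Σzᵢ/Kᵢ = 2.815.
Since ΣzᵢKᵢ < 1 the mixture is below its bubble point — single liquid phase.

subcooled liquid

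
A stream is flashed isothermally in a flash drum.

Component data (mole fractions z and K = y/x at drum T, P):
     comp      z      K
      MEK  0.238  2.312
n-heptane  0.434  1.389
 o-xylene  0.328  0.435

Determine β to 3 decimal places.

β = 0.674

Rachford–Rice: g(β) = Σ zᵢ(Kᵢ−1)/(1+β(Kᵢ−1)) = 0.
Feasibility: ΣzᵢKᵢ = 1.296, Σzᵢ/Kᵢ = 1.169 — both > 1, two phases present.
Iterate (Newton) starting at β = 0.68:
  β = 0.680: g = -0.0024, g' = -0.432 → β = 0.674
Converged at β = 0.674.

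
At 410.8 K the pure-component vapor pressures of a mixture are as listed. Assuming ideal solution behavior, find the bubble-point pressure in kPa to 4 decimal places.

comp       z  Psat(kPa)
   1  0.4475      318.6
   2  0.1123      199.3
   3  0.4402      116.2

Pbub = 216.1061 kPa

At the bubble point ψ → 0, so ΣzᵢKᵢ = 1 with Kᵢ = Pᵢˢᵃᵗ/P ⇒ P = ΣzᵢPᵢˢᵃᵗ.
P = 0.4475·318.6 + 0.1123·199.3 + 0.4402·116.2 = 216.1061 kPa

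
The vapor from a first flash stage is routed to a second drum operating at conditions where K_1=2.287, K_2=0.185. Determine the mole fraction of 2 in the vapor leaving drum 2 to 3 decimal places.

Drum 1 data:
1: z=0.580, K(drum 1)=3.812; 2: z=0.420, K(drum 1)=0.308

y_2 (drum 2) = 0.113

Drum 1:
Let ψ₁ = V/F and solve Σ zᵢ(Kᵢ−1)/(1+ψ₁(Kᵢ−1)) = 0.
g(0) = ΣzᵢKᵢ − 1 = 1.340 and g(1) = 1 − Σzᵢ/Kᵢ = -0.516, so a root lies in (0, 1).
Newton iteration, ψ₁⁰ = 0.58:
  ψ₁ = 0.580: g = 0.1344, g' = -1.224 → ψ₁ = 0.690
  ψ₁ = 0.690: g = -0.0013, g' = -1.267 → ψ₁ = 0.689
Converged at ψ₁ = 0.689.
Drum-1 compositions:
  1: x = 0.197, y = 0.753
  2: x = 0.803, y = 0.247
Drum-2 feed = drum-1 vapor: z₂ = (0.7528, 0.2472).
Drum 2:
Binary case is linear: z₁(K₁−1)(1+ψ₂(K₂−1)) + z₂(K₂−1)(1+ψ₂(K₁−1)) = 0
⇒ ψ₂ = [z₁(K₁−1)+z₂(K₂−1)] / [−(K₁−1)(K₂−1)] = 0.7674/1.0489 = 0.732
  1: x = 0.388, y = 0.887
  2: x = 0.612, y = 0.113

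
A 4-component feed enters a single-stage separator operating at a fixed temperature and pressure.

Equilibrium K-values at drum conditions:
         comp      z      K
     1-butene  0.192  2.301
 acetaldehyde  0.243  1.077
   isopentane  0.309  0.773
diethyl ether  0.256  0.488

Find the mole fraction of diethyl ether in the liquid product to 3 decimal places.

x_diethyl ether = 0.284

Material balance + equilibrium reduce to Σ zᵢ(Kᵢ−1)/(1+ψ(Kᵢ−1)) = 0.
Check two-phase: ΣzᵢKᵢ = 1.067 > 1 and Σzᵢ/Kᵢ = 1.233 > 1, so g(0) = 0.067 > 0 and g(1) = -0.233 < 0.
Newton iteration, ψ⁰ = 0.4:
  ψ = 0.400: g = -0.0595, g' = -0.267 → ψ = 0.177
  ψ = 0.177: g = 0.0042, g' = -0.314 → ψ = 0.191
Converged at ψ = 0.191.
Compositions from xᵢ = zᵢ/(1+ψ(Kᵢ−1)), yᵢ = Kᵢxᵢ:
  1-butene: x = 0.154, y = 0.354
  acetaldehyde: x = 0.239, y = 0.258
  isopentane: x = 0.323, y = 0.250
  diethyl ether: x = 0.284, y = 0.138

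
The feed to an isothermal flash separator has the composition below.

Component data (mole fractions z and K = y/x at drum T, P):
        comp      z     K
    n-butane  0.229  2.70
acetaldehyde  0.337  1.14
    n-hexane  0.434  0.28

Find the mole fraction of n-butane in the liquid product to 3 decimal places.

Material balance + equilibrium reduce to Σ zᵢ(Kᵢ−1)/(1+β(Kᵢ−1)) = 0.
Feasibility: ΣzᵢKᵢ = 1.124, Σzᵢ/Kᵢ = 1.930 — both > 1, two phases present.
Newton–Raphson from β = 0.5:
  β = 0.500: g = -0.2337, g' = -0.748 → β = 0.188
  β = 0.188: g = -0.0202, g' = -0.687 → β = 0.158
  β = 0.158: g = 0.0002, g' = -0.704 → β = 0.159
Converged at β = 0.159.
Compositions from xᵢ = zᵢ/(1+β(Kᵢ−1)), yᵢ = Kᵢxᵢ:
  n-butane: x = 0.180, y = 0.487
  acetaldehyde: x = 0.330, y = 0.376
  n-hexane: x = 0.490, y = 0.137

x_n-butane = 0.180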